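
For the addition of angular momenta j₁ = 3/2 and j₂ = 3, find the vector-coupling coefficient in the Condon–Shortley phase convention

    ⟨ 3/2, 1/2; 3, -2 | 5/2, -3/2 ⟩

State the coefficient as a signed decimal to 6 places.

triangle: 2!×1!×4!/8! = 48/40320
(j±m)!: 2!×1!×1!×5!×1!×4! = 5760
prefactor² = (2J+1)×Δ×N² = 288/7
  k=0: +1/(0!×2!×1!×1!×0!×3!) = 1/12
  k=1: −1/(1!×1!×0!×0!×1!×4!) = -1/24
Σ = 1/24  ⇒  CG² = 288/7×1/24² = 1/14
CG = +√(1/14) = +0.267261

+0.267261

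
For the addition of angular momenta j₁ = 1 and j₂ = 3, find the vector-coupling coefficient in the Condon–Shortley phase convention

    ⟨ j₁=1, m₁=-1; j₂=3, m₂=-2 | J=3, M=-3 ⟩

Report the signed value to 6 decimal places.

√[7·1!1!5!/8! · 0!2!1!5!0!6!] = √(3600)
  +(−1)^1/∏(1,0,1,0,0,5)! = -1/120  (running -1/120)
⟨..|..⟩ = √(3600)·(-1/120) = -0.500000

-0.500000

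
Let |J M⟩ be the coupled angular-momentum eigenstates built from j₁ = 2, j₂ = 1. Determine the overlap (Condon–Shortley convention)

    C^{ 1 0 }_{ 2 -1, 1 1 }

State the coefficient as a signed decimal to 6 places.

triangle: 2!*2!*0!/5! = 4/120
(j±m)!: 1!*3!*2!*0!*1!*1! = 12
prefactor² = (2J+1)*Δ*N² = 6/5
  k=2: +1/(2!*0!*1!*0!*1!*0!) = 1/2
Σ = 1/2  ⇒  CG² = 6/5*1/2² = 3/10
CG = +√(3/10) = +0.547723

+√(3/10) ≈ +0.547723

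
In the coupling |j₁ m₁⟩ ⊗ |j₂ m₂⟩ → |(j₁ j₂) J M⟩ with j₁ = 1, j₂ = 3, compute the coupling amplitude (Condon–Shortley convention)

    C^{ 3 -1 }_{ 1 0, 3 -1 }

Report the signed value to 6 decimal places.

√[7·1!1!5!/8! · 1!1!2!4!2!4!] = √(48)
  +(−1)^0/∏(0,1,1,2,0,3)! = 1/12  (running 1/12)
  +(−1)^1/∏(1,0,0,1,1,4)! = -1/24  (running 1/24)
⟨..|..⟩ = √(48)·(1/24) = +0.288675

+√(1/12) ≈ +0.288675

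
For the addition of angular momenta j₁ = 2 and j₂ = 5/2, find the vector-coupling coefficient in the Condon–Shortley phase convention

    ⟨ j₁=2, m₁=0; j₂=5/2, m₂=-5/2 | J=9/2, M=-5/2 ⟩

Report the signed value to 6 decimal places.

+√(1/6) = +0.408248

j₁+j₂−J=0  J+j₁−j₂=4  J−j₁+j₂=5  j₁+j₂+J+1=10
(j₁±m₁, j₂±m₂, J±M) = (2,2,0,5,2,7)
P² = 38400
sum k=0..0:
  [0] +1/480 = 1/480
S = 1/480
C² = P²·S² = 1/6 ; C = +0.408248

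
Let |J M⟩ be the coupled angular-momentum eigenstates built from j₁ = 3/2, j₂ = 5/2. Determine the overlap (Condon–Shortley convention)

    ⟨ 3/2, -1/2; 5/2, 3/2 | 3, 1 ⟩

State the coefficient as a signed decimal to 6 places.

j₁+j₂−J=1  J+j₁−j₂=2  J−j₁+j₂=4  j₁+j₂+J+1=8
(j₁±m₁, j₂±m₂, J±M) = (1,2,4,1,4,2)
P² = 96/5
sum k=0..1:
  [0] +1/48 = 1/48
  [1] −1/6 = -1/6
S = -7/48
C² = P²·S² = 49/120 ; C = -0.639010

−√(49/120) ≈ -0.639010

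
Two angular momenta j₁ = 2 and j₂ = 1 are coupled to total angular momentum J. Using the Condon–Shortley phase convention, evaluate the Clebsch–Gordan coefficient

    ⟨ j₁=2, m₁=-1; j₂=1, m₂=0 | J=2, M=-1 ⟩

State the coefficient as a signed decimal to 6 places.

−√(1/6) = -0.408248

√[5·1!3!1!/6! · 1!3!1!1!1!3!] = √(3/2)
  +(−1)^0/∏(0,1,3,1,0,0)! = 1/6  (running 1/6)
  +(−1)^1/∏(1,0,2,0,1,1)! = -1/2  (running -1/3)
⟨..|..⟩ = √(3/2)·(-1/3) = -0.408248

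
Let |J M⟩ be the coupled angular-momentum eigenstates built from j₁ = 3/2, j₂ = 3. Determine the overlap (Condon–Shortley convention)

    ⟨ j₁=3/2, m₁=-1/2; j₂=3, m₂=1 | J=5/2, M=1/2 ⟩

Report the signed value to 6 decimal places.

√[6·2!1!4!/8! · 1!2!4!2!3!2!] = √(288/35)
  +(−1)^1/∏(1,1,1,3,0,1)! = -1/6  (running -1/6)
  +(−1)^2/∏(2,0,0,2,1,2)! = 1/8  (running -1/24)
⟨..|..⟩ = √(288/35)·(-1/24) = -0.119523

-0.119523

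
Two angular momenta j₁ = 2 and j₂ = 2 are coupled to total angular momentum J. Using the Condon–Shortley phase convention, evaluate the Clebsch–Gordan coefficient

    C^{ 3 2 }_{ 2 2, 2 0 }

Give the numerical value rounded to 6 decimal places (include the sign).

triangle: 1!*3!*3!/8! = 36/40320
(j±m)!: 4!*0!*2!*2!*5!*1! = 11520
prefactor² = (2J+1)*Δ*N² = 72
  k=0: +1/(0!*1!*0!*2!*3!*1!) = 1/12
Σ = 1/12  ⇒  CG² = 72*1/12² = 1/2
CG = +√(1/2) = +0.707107

+0.707107  (= +√(1/2))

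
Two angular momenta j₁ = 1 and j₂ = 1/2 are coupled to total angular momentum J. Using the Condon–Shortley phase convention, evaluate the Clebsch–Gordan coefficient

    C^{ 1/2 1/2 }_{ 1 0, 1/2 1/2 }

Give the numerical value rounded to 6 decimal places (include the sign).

j₁+j₂−J=1  J+j₁−j₂=1  J−j₁+j₂=0  j₁+j₂+J+1=3
(j₁±m₁, j₂±m₂, J±M) = (1,1,1,0,1,0)
P² = 1/3
sum k=1..1:
  [1] −1/1 = -1
S = -1
C² = P²·S² = 1/3 ; C = -0.577350

−√(1/3) = -0.577350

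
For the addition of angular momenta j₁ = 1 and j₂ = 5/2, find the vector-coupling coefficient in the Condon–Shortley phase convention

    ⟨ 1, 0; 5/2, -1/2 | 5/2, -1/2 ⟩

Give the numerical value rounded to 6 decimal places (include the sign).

√[6·1!1!4!/7! · 1!1!2!3!2!3!] = √(144/35)
  +(−1)^0/∏(0,1,1,2,0,2)! = 1/4  (running 1/4)
  +(−1)^1/∏(1,0,0,1,1,3)! = -1/6  (running 1/12)
⟨..|..⟩ = √(144/35)·(1/12) = +0.169031

+0.169031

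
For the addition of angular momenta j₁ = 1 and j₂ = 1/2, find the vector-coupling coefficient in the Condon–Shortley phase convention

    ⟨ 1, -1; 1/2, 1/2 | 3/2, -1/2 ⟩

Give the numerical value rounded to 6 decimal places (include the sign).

+0.577350

√[4·0!2!1!/4! · 0!2!1!0!1!2!] = √(4/3)
  +(−1)^0/∏(0,0,2,1,0,0)! = 1/2  (running 1/2)
⟨..|..⟩ = √(4/3)·(1/2) = +0.577350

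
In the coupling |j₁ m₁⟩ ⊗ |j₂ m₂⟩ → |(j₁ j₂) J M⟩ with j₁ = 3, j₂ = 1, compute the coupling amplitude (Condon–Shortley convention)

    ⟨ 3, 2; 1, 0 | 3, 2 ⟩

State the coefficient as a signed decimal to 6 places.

+√(1/3) ≈ +0.577350

√[7·1!5!1!/8! · 5!1!1!1!5!1!] = √(300)
  +(−1)^0/∏(0,1,1,1,4,0)! = 1/24  (running 1/24)
  +(−1)^1/∏(1,0,0,0,5,1)! = -1/120  (running 1/30)
⟨..|..⟩ = √(300)·(1/30) = +0.577350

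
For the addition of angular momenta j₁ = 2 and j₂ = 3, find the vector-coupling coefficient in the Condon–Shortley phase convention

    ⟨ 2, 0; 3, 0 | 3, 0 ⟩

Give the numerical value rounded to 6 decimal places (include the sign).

√[7·2!2!4!/9! · 2!2!3!3!3!3!] = √(48/5)
  +(−1)^0/∏(0,2,2,3,0,1)! = 1/24  (running 1/24)
  +(−1)^1/∏(1,1,1,2,1,2)! = -1/4  (running -5/24)
  +(−1)^2/∏(2,0,0,1,2,3)! = 1/24  (running -1/6)
⟨..|..⟩ = √(48/5)·(-1/6) = -0.516398

−√(4/15) = -0.516398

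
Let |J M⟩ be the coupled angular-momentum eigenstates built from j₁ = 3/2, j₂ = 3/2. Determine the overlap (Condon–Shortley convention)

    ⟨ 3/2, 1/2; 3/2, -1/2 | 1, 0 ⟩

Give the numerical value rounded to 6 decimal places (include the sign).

j₁+j₂−J=2  J+j₁−j₂=1  J−j₁+j₂=1  j₁+j₂+J+1=5
(j₁±m₁, j₂±m₂, J±M) = (2,1,1,2,1,1)
P² = 1/5
sum k=0..1:
  [0] +1/2 = 1/2
  [1] −1/1 = -1
S = -1/2
C² = P²·S² = 1/20 ; C = -0.223607

−√(1/20) ≈ -0.223607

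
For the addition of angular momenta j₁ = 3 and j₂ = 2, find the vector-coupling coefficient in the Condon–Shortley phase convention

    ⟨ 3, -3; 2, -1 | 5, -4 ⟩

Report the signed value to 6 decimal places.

+0.632456  (= +√(2/5))

triangle: 0!·6!·4!/11! = 17280/39916800
(j±m)!: 0!·6!·1!·3!·1!·9! = 1567641600
prefactor² = (2J+1)·Δ·N² = 7464960
  k=0: +1/(0!·0!·6!·1!·0!·3!) = 1/4320
Σ = 1/4320  ⇒  CG² = 7464960·1/4320² = 2/5
CG = +√(2/5) = +0.632456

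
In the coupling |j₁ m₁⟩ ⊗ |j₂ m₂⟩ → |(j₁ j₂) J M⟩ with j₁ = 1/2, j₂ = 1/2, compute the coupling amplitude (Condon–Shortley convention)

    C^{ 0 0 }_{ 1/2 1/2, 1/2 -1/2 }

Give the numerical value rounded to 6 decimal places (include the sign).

+0.707107  (= +√(1/2))

j₁+j₂−J=1  J+j₁−j₂=0  J−j₁+j₂=0  j₁+j₂+J+1=2
(j₁±m₁, j₂±m₂, J±M) = (1,0,0,1,0,0)
P² = 1/2
sum k=0..0:
  [0] +1/1 = 1
S = 1
C² = P²·S² = 1/2 ; C = +0.707107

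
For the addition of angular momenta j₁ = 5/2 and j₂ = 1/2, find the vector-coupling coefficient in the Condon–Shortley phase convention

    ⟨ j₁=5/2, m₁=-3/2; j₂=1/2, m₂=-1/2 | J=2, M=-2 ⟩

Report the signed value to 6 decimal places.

triangle: 1!*4!*0!/6! = 24/720
(j±m)!: 1!*4!*0!*1!*0!*4! = 576
prefactor² = (2J+1)*Δ*N² = 96
  k=0: +1/(0!*1!*4!*0!*0!*0!) = 1/24
Σ = 1/24  ⇒  CG² = 96*1/24² = 1/6
CG = +√(1/6) = +0.408248

+0.408248  (= +√(1/6))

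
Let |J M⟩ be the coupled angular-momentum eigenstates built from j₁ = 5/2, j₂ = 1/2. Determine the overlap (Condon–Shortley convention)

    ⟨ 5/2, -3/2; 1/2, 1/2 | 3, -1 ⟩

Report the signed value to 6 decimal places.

√[7·0!5!1!/7! · 1!4!1!0!2!4!] = √(192)
  +(−1)^0/∏(0,0,4,1,1,0)! = 1/24  (running 1/24)
⟨..|..⟩ = √(192)·(1/24) = +0.577350

+√(1/3) = +0.577350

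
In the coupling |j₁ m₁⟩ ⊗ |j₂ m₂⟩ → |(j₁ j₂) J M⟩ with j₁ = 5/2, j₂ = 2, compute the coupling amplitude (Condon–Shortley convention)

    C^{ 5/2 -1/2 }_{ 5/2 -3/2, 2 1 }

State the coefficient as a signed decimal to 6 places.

triangle: 2!·3!·2!/8! = 24/40320
(j±m)!: 1!·4!·3!·1!·2!·3! = 1728
prefactor² = (2J+1)·Δ·N² = 216/35
  k=1: −1/(1!·1!·3!·2!·0!·0!) = -1/12
  k=2: +1/(2!·0!·2!·1!·1!·1!) = 1/4
Σ = 1/6  ⇒  CG² = 216/35·1/6² = 6/35
CG = +√(6/35) = +0.414039

+√(6/35) ≈ +0.414039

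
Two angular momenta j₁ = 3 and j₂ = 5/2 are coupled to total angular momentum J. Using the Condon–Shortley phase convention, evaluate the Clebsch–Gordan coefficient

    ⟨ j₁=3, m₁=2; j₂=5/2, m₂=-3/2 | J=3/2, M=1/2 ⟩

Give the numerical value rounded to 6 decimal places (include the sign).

√[4·4!2!1!/8! · 5!1!1!4!2!1!] = √(192/7)
  +(−1)^0/∏(0,4,1,1,1,0)! = 1/24  (running 1/24)
  +(−1)^1/∏(1,3,0,0,2,1)! = -1/12  (running -1/24)
⟨..|..⟩ = √(192/7)·(-1/24) = -0.218218

-0.218218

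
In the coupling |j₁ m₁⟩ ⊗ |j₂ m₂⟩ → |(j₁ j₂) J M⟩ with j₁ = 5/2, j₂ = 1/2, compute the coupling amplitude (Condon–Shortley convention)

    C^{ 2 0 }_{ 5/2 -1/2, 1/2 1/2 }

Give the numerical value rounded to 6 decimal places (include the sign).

j₁+j₂−J=1  J+j₁−j₂=4  J−j₁+j₂=0  j₁+j₂+J+1=6
(j₁±m₁, j₂±m₂, J±M) = (2,3,1,0,2,2)
P² = 8
sum k=1..1:
  [1] −1/4 = -1/4
S = -1/4
C² = P²·S² = 1/2 ; C = -0.707107

−√(1/2) = -0.707107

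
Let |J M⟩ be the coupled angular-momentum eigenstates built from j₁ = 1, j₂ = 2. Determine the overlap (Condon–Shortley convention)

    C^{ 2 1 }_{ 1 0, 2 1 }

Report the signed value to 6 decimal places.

-0.408248  (= −√(1/6))

√[5·1!1!3!/6! · 1!1!3!1!3!1!] = √(3/2)
  +(−1)^0/∏(0,1,1,3,0,0)! = 1/6  (running 1/6)
  +(−1)^1/∏(1,0,0,2,1,1)! = -1/2  (running -1/3)
⟨..|..⟩ = √(3/2)·(-1/3) = -0.408248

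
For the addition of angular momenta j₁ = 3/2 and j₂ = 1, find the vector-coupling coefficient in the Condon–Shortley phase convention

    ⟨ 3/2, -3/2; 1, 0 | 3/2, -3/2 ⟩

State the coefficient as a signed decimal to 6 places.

j₁+j₂−J=1  J+j₁−j₂=2  J−j₁+j₂=1  j₁+j₂+J+1=5
(j₁±m₁, j₂±m₂, J±M) = (0,3,1,1,0,3)
P² = 12/5
sum k=1..1:
  [1] −1/2 = -1/2
S = -1/2
C² = P²·S² = 3/5 ; C = -0.774597

−√(3/5) ≈ -0.774597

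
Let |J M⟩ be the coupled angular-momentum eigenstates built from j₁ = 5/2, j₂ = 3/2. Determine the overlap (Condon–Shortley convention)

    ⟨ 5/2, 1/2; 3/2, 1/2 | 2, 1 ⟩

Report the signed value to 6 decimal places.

√[5·2!3!1!/7! · 3!2!2!1!3!1!] = √(12/7)
  +(−1)^1/∏(1,1,1,1,2,0)! = -1/2  (running -1/2)
  +(−1)^2/∏(2,0,0,0,3,1)! = 1/12  (running -5/12)
⟨..|..⟩ = √(12/7)·(-5/12) = -0.545545

−√(25/84) ≈ -0.545545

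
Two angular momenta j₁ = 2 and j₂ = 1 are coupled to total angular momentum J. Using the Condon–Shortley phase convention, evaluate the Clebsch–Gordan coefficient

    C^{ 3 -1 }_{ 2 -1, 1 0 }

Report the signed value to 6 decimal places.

+0.730297

j₁+j₂−J=0  J+j₁−j₂=4  J−j₁+j₂=2  j₁+j₂+J+1=7
(j₁±m₁, j₂±m₂, J±M) = (1,3,1,1,2,4)
P² = 96/5
sum k=0..0:
  [0] +1/6 = 1/6
S = 1/6
C² = P²·S² = 8/15 ; C = +0.730297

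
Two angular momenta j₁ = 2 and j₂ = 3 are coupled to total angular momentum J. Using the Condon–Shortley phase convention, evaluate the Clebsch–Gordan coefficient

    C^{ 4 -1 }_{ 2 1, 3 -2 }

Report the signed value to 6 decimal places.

√[9·1!3!5!/10! · 3!1!1!5!3!5!] = √(6480/7)
  +(−1)^0/∏(0,1,1,1,2,4)! = 1/48  (running 1/48)
  +(−1)^1/∏(1,0,0,0,3,5)! = -1/720  (running 7/360)
⟨..|..⟩ = √(6480/7)·(7/360) = +0.591608

+0.591608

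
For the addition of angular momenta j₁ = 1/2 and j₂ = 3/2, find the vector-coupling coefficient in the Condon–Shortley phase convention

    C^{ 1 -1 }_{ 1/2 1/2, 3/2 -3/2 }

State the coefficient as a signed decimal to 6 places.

+√(3/4) = +0.866025

j₁+j₂−J=1  J+j₁−j₂=0  J−j₁+j₂=2  j₁+j₂+J+1=4
(j₁±m₁, j₂±m₂, J±M) = (1,0,0,3,0,2)
P² = 3
sum k=0..0:
  [0] +1/2 = 1/2
S = 1/2
C² = P²·S² = 3/4 ; C = +0.866025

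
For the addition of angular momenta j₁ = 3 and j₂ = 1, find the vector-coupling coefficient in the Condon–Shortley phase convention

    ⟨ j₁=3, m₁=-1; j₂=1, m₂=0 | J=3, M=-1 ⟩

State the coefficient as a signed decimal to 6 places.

-0.288675

triangle: 1!×5!×1!/8! = 120/40320
(j±m)!: 2!×4!×1!×1!×2!×4! = 2304
prefactor² = (2J+1)×Δ×N² = 48
  k=0: +1/(0!×1!×4!×1!×1!×0!) = 1/24
  k=1: −1/(1!×0!×3!×0!×2!×1!) = -1/12
Σ = -1/24  ⇒  CG² = 48×(-1/24)² = 1/12
CG = −√(1/12) = -0.288675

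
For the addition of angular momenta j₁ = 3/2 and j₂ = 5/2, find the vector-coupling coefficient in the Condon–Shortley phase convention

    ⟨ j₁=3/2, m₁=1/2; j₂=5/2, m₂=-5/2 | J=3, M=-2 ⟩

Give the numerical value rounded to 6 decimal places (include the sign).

triangle: 1!·2!·4!/8! = 48/40320
(j±m)!: 2!·1!·0!·5!·1!·5! = 28800
prefactor² = (2J+1)·Δ·N² = 240
  k=0: +1/(0!·1!·1!·0!·1!·4!) = 1/24
Σ = 1/24  ⇒  CG² = 240·1/24² = 5/12
CG = +√(5/12) = +0.645497

+√(5/12) ≈ +0.645497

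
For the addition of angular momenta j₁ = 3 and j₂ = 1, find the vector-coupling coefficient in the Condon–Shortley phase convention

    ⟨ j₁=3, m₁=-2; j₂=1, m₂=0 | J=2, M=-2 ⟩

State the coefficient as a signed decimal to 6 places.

triangle: 2!*4!*0!/7! = 48/5040
(j±m)!: 1!*5!*1!*1!*0!*4! = 2880
prefactor² = (2J+1)*Δ*N² = 960/7
  k=1: −1/(1!*1!*4!*0!*0!*0!) = -1/24
Σ = -1/24  ⇒  CG² = 960/7*(-1/24)² = 5/21
CG = −√(5/21) = -0.487950

-0.487950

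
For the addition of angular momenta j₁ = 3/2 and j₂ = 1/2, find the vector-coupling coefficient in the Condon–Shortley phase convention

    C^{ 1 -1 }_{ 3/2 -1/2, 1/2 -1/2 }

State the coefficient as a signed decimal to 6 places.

√[3·1!2!0!/4! · 1!2!0!1!0!2!] = √(1)
  +(−1)^0/∏(0,1,2,0,0,0)! = 1/2  (running 1/2)
⟨..|..⟩ = √(1)·(1/2) = +0.500000

+0.500000  (= +√(1/4))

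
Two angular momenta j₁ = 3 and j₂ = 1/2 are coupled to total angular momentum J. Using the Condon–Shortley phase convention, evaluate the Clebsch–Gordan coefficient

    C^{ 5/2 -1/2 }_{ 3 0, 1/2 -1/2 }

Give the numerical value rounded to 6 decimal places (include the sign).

j₁+j₂−J=1  J+j₁−j₂=5  J−j₁+j₂=0  j₁+j₂+J+1=7
(j₁±m₁, j₂±m₂, J±M) = (3,3,0,1,2,3)
P² = 432/7
sum k=0..0:
  [0] +1/12 = 1/12
S = 1/12
C² = P²·S² = 3/7 ; C = +0.654654

+0.654654  (= +√(3/7))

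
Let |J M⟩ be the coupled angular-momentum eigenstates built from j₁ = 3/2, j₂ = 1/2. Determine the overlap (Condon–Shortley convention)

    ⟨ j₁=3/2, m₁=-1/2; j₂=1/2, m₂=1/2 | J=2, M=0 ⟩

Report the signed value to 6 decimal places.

+0.707107

triangle: 0!*3!*1!/5! = 6/120
(j±m)!: 1!*2!*1!*0!*2!*2! = 8
prefactor² = (2J+1)*Δ*N² = 2
  k=0: +1/(0!*0!*2!*1!*1!*0!) = 1/2
Σ = 1/2  ⇒  CG² = 2*1/2² = 1/2
CG = +√(1/2) = +0.707107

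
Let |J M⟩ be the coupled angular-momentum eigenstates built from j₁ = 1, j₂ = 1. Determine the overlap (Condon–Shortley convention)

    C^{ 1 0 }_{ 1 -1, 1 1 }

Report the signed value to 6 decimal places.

j₁+j₂−J=1  J+j₁−j₂=1  J−j₁+j₂=1  j₁+j₂+J+1=4
(j₁±m₁, j₂±m₂, J±M) = (0,2,2,0,1,1)
P² = 1/2
sum k=1..1:
  [1] −1/1 = -1
S = -1
C² = P²·S² = 1/2 ; C = -0.707107

-0.707107  (= −√(1/2))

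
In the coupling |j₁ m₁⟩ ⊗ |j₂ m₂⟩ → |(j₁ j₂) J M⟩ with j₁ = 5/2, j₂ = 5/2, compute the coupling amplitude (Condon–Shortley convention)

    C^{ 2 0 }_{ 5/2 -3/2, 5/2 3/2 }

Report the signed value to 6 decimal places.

−√(1/84) = -0.109109

triangle: 3!*2!*2!/8! = 24/40320
(j±m)!: 1!*4!*4!*1!*2!*2! = 2304
prefactor² = (2J+1)*Δ*N² = 48/7
  k=2: +1/(2!*1!*2!*2!*0!*0!) = 1/8
  k=3: −1/(3!*0!*1!*1!*1!*1!) = -1/6
Σ = -1/24  ⇒  CG² = 48/7*(-1/24)² = 1/84
CG = −√(1/84) = -0.109109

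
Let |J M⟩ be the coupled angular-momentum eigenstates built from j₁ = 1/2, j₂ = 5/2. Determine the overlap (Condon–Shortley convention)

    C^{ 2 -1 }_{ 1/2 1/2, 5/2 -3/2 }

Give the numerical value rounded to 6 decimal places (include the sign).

√[5·1!0!4!/6! · 1!0!1!4!1!3!] = √(24)
  +(−1)^0/∏(0,1,0,1,0,3)! = 1/6  (running 1/6)
⟨..|..⟩ = √(24)·(1/6) = +0.816497

+0.816497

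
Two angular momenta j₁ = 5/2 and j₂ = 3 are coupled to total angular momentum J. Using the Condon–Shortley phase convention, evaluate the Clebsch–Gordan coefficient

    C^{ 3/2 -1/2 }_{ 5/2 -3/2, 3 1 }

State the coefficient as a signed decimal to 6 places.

-0.483046

triangle: 4!*1!*2!/8! = 48/40320
(j±m)!: 1!*4!*4!*2!*1!*2! = 2304
prefactor² = (2J+1)*Δ*N² = 384/35
  k=3: −1/(3!*1!*1!*1!*0!*1!) = -1/6
  k=4: +1/(4!*0!*0!*0!*1!*2!) = 1/48
Σ = -7/48  ⇒  CG² = 384/35*(-7/48)² = 7/30
CG = −√(7/30) = -0.483046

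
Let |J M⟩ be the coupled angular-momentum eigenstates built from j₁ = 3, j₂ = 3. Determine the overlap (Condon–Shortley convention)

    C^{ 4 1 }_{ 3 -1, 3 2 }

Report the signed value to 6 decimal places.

+0.455842

triangle: 2!×4!×4!/11! = 1152/39916800
(j±m)!: 2!×4!×5!×1!×5!×3! = 4147200
prefactor² = (2J+1)×Δ×N² = 82944/77
  k=1: −1/(1!×1!×3!×4!×1!×0!) = -1/144
  k=2: +1/(2!×0!×2!×3!×2!×1!) = 1/48
Σ = 1/72  ⇒  CG² = 82944/77×1/72² = 16/77
CG = +√(16/77) = +0.455842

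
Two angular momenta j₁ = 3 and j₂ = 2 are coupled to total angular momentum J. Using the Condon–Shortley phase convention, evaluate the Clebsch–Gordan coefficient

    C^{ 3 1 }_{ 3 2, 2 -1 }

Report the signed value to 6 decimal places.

+0.500000  (= +√(1/4))

√[7·2!4!2!/9! · 5!1!1!3!4!2!] = √(64)
  +(−1)^0/∏(0,2,1,1,3,1)! = 1/12  (running 1/12)
  +(−1)^1/∏(1,1,0,0,4,2)! = -1/48  (running 1/16)
⟨..|..⟩ = √(64)·(1/16) = +0.500000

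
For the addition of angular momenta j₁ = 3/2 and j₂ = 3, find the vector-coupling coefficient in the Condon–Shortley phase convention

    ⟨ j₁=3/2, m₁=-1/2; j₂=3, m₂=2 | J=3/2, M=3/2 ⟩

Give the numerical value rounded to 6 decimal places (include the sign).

triangle: 3!×0!×3!/7! = 36/5040
(j±m)!: 1!×2!×5!×1!×3!×0! = 1440
prefactor² = (2J+1)×Δ×N² = 288/7
  k=2: +1/(2!×1!×0!×3!×0!×0!) = 1/12
Σ = 1/12  ⇒  CG² = 288/7×1/12² = 2/7
CG = +√(2/7) = +0.534522

+√(2/7) = +0.534522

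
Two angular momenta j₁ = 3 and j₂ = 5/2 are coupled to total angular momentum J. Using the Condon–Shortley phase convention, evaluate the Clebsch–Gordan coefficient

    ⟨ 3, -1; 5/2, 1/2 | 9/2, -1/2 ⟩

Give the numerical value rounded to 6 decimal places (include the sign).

−√(160/693) ≈ -0.480500

√[10·1!5!4!/11! · 2!4!3!2!4!5!] = √(92160/77)
  +(−1)^0/∏(0,1,4,3,1,1)! = 1/144  (running 1/144)
  +(−1)^1/∏(1,0,3,2,2,2)! = -1/48  (running -1/72)
⟨..|..⟩ = √(92160/77)·(-1/72) = -0.480500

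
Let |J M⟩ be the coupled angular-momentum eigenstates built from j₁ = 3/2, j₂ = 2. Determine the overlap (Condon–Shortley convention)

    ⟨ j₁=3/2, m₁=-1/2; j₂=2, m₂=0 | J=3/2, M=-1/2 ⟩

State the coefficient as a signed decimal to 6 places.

triangle: 2!×1!×2!/6! = 4/720
(j±m)!: 1!×2!×2!×2!×1!×2! = 16
prefactor² = (2J+1)×Δ×N² = 16/45
  k=1: −1/(1!×1!×1!×1!×0!×1!) = -1
  k=2: +1/(2!×0!×0!×0!×1!×2!) = 1/4
Σ = -3/4  ⇒  CG² = 16/45×(-3/4)² = 1/5
CG = −√(1/5) = -0.447214

−√(1/5) ≈ -0.447214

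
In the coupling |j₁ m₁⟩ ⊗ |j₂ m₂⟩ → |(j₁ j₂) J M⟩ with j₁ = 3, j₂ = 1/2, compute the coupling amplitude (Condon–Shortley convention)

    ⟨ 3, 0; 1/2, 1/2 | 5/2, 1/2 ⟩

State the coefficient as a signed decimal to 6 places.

j₁+j₂−J=1  J+j₁−j₂=5  J−j₁+j₂=0  j₁+j₂+J+1=7
(j₁±m₁, j₂±m₂, J±M) = (3,3,1,0,3,2)
P² = 432/7
sum k=1..1:
  [1] −1/12 = -1/12
S = -1/12
C² = P²·S² = 3/7 ; C = -0.654654

−√(3/7) = -0.654654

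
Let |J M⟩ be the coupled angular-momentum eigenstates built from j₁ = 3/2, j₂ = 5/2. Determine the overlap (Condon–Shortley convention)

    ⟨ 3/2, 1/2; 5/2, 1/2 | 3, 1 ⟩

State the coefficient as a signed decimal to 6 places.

+√(1/60) ≈ +0.129099

j₁+j₂−J=1  J+j₁−j₂=2  J−j₁+j₂=4  j₁+j₂+J+1=8
(j₁±m₁, j₂±m₂, J±M) = (2,1,3,2,4,2)
P² = 48/5
sum k=0..1:
  [0] +1/6 = 1/6
  [1] −1/8 = -1/8
S = 1/24
C² = P²·S² = 1/60 ; C = +0.129099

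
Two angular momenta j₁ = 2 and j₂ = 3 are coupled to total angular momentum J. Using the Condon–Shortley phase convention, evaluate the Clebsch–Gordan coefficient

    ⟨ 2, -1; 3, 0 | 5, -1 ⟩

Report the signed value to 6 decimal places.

+√(8/21) ≈ +0.617213

j₁+j₂−J=0  J+j₁−j₂=4  J−j₁+j₂=6  j₁+j₂+J+1=11
(j₁±m₁, j₂±m₂, J±M) = (1,3,3,3,4,6)
P² = 124416/7
sum k=0..0:
  [0] +1/216 = 1/216
S = 1/216
C² = P²·S² = 8/21 ; C = +0.617213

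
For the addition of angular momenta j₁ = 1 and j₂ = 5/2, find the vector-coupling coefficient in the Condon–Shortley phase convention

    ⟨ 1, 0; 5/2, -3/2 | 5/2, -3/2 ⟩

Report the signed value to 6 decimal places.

+0.507093

j₁+j₂−J=1  J+j₁−j₂=1  J−j₁+j₂=4  j₁+j₂+J+1=7
(j₁±m₁, j₂±m₂, J±M) = (1,1,1,4,1,4)
P² = 576/35
sum k=0..1:
  [0] +1/6 = 1/6
  [1] −1/24 = -1/24
S = 1/8
C² = P²·S² = 9/35 ; C = +0.507093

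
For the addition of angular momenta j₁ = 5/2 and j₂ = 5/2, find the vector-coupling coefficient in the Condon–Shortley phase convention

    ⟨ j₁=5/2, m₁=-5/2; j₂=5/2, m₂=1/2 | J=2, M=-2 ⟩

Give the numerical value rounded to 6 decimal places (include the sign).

-0.422577

triangle: 3!*2!*2!/8! = 24/40320
(j±m)!: 0!*5!*3!*2!*0!*4! = 34560
prefactor² = (2J+1)*Δ*N² = 720/7
  k=3: −1/(3!*0!*2!*0!*0!*2!) = -1/24
Σ = -1/24  ⇒  CG² = 720/7*(-1/24)² = 5/28
CG = −√(5/28) = -0.422577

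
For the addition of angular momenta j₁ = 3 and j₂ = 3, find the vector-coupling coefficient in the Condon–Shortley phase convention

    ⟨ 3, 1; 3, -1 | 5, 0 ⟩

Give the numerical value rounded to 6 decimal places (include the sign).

j₁+j₂−J=1  J+j₁−j₂=5  J−j₁+j₂=5  j₁+j₂+J+1=12
(j₁±m₁, j₂±m₂, J±M) = (4,2,2,4,5,5)
P² = 76800/7
sum k=0..1:
  [0] +1/144 = 1/144
  [1] −1/576 = -1/576
S = 1/192
C² = P²·S² = 25/84 ; C = +0.545545

+√(25/84) = +0.545545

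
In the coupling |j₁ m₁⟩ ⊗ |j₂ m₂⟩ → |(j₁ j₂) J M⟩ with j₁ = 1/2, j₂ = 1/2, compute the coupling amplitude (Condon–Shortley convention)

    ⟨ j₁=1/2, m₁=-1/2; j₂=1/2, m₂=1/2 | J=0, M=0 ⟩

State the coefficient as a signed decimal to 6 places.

triangle: 1!×0!×0!/2! = 1/2
(j±m)!: 0!×1!×1!×0!×0!×0! = 1
prefactor² = (2J+1)×Δ×N² = 1/2
  k=1: −1/(1!×0!×0!×0!×0!×0!) = -1
Σ = -1  ⇒  CG² = 1/2×(-1)² = 1/2
CG = −√(1/2) = -0.707107

-0.707107  (= −√(1/2))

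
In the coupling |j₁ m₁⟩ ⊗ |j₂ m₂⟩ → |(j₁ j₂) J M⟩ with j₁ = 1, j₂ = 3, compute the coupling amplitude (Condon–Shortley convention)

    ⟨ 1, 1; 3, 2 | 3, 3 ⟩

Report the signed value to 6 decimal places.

triangle: 1!·1!·5!/8! = 120/40320
(j±m)!: 2!·0!·5!·1!·6!·0! = 172800
prefactor² = (2J+1)·Δ·N² = 3600
  k=0: +1/(0!·1!·0!·5!·1!·0!) = 1/120
Σ = 1/120  ⇒  CG² = 3600·1/120² = 1/4
CG = +√(1/4) = +0.500000

+0.500000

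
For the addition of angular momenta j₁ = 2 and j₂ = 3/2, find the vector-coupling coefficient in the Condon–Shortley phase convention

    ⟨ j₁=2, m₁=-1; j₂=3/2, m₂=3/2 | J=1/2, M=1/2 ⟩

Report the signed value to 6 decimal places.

−√(1/10) ≈ -0.316228

triangle: 3!*1!*0!/5! = 6/120
(j±m)!: 1!*3!*3!*0!*1!*0! = 36
prefactor² = (2J+1)*Δ*N² = 18/5
  k=3: −1/(3!*0!*0!*0!*1!*0!) = -1/6
Σ = -1/6  ⇒  CG² = 18/5*(-1/6)² = 1/10
CG = −√(1/10) = -0.316228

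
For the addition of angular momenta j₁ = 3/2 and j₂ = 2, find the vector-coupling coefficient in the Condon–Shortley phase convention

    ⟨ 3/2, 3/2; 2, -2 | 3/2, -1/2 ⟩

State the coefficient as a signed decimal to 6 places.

+0.632456  (= +√(2/5))

triangle: 2!×1!×2!/6! = 4/720
(j±m)!: 3!×0!×0!×4!×1!×2! = 288
prefactor² = (2J+1)×Δ×N² = 32/5
  k=0: +1/(0!×2!×0!×0!×1!×2!) = 1/4
Σ = 1/4  ⇒  CG² = 32/5×1/4² = 2/5
CG = +√(2/5) = +0.632456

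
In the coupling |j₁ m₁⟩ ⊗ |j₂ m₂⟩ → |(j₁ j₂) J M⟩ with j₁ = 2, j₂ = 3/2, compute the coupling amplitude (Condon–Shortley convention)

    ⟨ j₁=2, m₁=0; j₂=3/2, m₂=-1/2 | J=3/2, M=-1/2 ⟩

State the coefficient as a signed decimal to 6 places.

j₁+j₂−J=2  J+j₁−j₂=2  J−j₁+j₂=1  j₁+j₂+J+1=6
(j₁±m₁, j₂±m₂, J±M) = (2,2,1,2,1,2)
P² = 16/45
sum k=0..1:
  [0] +1/4 = 1/4
  [1] −1/1 = -1
S = -3/4
C² = P²·S² = 1/5 ; C = -0.447214

-0.447214  (= −√(1/5))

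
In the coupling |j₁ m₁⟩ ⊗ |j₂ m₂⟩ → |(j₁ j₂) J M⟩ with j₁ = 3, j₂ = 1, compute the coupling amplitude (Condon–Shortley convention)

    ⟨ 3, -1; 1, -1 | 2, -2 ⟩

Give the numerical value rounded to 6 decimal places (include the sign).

+0.218218  (= +√(1/21))

j₁+j₂−J=2  J+j₁−j₂=4  J−j₁+j₂=0  j₁+j₂+J+1=7
(j₁±m₁, j₂±m₂, J±M) = (2,4,0,2,0,4)
P² = 768/7
sum k=0..0:
  [0] +1/48 = 1/48
S = 1/48
C² = P²·S² = 1/21 ; C = +0.218218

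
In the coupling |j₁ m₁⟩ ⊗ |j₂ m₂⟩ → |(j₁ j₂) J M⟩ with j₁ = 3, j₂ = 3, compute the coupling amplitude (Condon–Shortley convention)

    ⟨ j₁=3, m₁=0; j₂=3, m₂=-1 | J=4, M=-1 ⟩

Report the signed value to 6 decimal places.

j₁+j₂−J=2  J+j₁−j₂=4  J−j₁+j₂=4  j₁+j₂+J+1=11
(j₁±m₁, j₂±m₂, J±M) = (3,3,2,4,3,5)
P² = 124416/385
sum k=0..2:
  [0] +1/48 = 1/48
  [1] −1/24 = -1/24
  [2] +1/288 = 1/288
S = -5/288
C² = P²·S² = 15/154 ; C = -0.312094

−√(15/154) ≈ -0.312094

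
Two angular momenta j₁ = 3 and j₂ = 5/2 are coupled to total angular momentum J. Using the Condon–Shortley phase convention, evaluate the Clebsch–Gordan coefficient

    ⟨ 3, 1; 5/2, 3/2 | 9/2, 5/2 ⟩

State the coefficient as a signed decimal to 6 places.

j₁+j₂−J=1  J+j₁−j₂=5  J−j₁+j₂=4  j₁+j₂+J+1=11
(j₁±m₁, j₂±m₂, J±M) = (4,2,4,1,7,2)
P² = 92160/11
sum k=0..1:
  [0] +1/288 = 1/288
  [1] −1/144 = -1/144
S = -1/288
C² = P²·S² = 10/99 ; C = -0.317821

−√(10/99) = -0.317821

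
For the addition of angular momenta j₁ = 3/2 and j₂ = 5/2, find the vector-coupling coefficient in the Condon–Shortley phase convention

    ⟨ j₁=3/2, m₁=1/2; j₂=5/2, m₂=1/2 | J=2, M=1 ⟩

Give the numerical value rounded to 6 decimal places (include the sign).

−√(25/84) ≈ -0.545545

√[5·2!1!3!/7! · 2!1!3!2!3!1!] = √(12/7)
  +(−1)^0/∏(0,2,1,3,0,0)! = 1/12  (running 1/12)
  +(−1)^1/∏(1,1,0,2,1,1)! = -1/2  (running -5/12)
⟨..|..⟩ = √(12/7)·(-5/12) = -0.545545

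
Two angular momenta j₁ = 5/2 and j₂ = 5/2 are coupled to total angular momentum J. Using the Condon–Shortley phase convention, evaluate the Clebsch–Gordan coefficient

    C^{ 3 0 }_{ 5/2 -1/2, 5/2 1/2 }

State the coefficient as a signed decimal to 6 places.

−√(4/45) = -0.298142

j₁+j₂−J=2  J+j₁−j₂=3  J−j₁+j₂=3  j₁+j₂+J+1=9
(j₁±m₁, j₂±m₂, J±M) = (2,3,3,2,3,3)
P² = 36/5
sum k=0..2:
  [0] +1/72 = 1/72
  [1] −1/4 = -1/4
  [2] +1/8 = 1/8
S = -1/9
C² = P²·S² = 4/45 ; C = -0.298142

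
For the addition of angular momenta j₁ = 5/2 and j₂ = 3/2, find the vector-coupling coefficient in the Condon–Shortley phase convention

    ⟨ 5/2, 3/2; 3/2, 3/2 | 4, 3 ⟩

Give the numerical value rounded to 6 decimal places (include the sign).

triangle: 0!×5!×3!/9! = 720/362880
(j±m)!: 4!×1!×3!×0!×7!×1! = 725760
prefactor² = (2J+1)×Δ×N² = 12960
  k=0: +1/(0!×0!×1!×3!×4!×0!) = 1/144
Σ = 1/144  ⇒  CG² = 12960×1/144² = 5/8
CG = +√(5/8) = +0.790569

+√(5/8) = +0.790569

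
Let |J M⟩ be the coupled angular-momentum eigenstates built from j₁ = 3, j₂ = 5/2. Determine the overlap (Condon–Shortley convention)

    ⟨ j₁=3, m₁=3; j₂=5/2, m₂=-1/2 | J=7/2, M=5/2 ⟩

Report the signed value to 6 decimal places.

j₁+j₂−J=2  J+j₁−j₂=4  J−j₁+j₂=3  j₁+j₂+J+1=10
(j₁±m₁, j₂±m₂, J±M) = (6,0,2,3,6,1)
P² = 27648/7
sum k=0..0:
  [0] +1/96 = 1/96
S = 1/96
C² = P²·S² = 3/7 ; C = +0.654654

+0.654654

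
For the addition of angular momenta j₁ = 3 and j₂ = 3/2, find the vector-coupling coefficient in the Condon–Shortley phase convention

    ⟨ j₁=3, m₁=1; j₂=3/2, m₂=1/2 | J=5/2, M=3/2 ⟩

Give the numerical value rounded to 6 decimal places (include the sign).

√[6·2!4!1!/8! · 4!2!2!1!4!1!] = √(576/35)
  +(−1)^1/∏(1,1,1,1,3,0)! = -1/6  (running -1/6)
  +(−1)^2/∏(2,0,0,0,4,1)! = 1/48  (running -7/48)
⟨..|..⟩ = √(576/35)·(-7/48) = -0.591608

-0.591608  (= −√(7/20))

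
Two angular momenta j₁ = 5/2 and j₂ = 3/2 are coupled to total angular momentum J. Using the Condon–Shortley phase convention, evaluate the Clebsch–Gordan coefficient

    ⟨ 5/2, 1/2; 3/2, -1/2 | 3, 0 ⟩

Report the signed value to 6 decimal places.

triangle: 1!·4!·2!/8! = 48/40320
(j±m)!: 3!·2!·1!·2!·3!·3! = 864
prefactor² = (2J+1)·Δ·N² = 36/5
  k=0: +1/(0!·1!·2!·1!·2!·1!) = 1/4
  k=1: −1/(1!·0!·1!·0!·3!·2!) = -1/12
Σ = 1/6  ⇒  CG² = 36/5·1/6² = 1/5
CG = +√(1/5) = +0.447214

+0.447214  (= +√(1/5))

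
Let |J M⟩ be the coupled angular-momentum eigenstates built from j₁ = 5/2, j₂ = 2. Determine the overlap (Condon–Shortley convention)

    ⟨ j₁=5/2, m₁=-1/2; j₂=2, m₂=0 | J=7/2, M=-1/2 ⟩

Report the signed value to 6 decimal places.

−√(4/105) = -0.195180

triangle: 1!·4!·3!/9! = 144/362880
(j±m)!: 2!·3!·2!·2!·3!·4! = 6912
prefactor² = (2J+1)·Δ·N² = 768/35
  k=0: +1/(0!·1!·3!·2!·1!·1!) = 1/12
  k=1: −1/(1!·0!·2!·1!·2!·2!) = -1/8
Σ = -1/24  ⇒  CG² = 768/35·(-1/24)² = 4/105
CG = −√(4/105) = -0.195180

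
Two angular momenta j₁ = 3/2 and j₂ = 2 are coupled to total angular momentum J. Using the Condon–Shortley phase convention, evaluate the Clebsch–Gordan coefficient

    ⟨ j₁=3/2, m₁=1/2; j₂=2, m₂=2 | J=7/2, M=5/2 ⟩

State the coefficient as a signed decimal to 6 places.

+0.654654

triangle: 0!*3!*4!/8! = 144/40320
(j±m)!: 2!*1!*4!*0!*6!*1! = 34560
prefactor² = (2J+1)*Δ*N² = 6912/7
  k=0: +1/(0!*0!*1!*4!*2!*0!) = 1/48
Σ = 1/48  ⇒  CG² = 6912/7*1/48² = 3/7
CG = +√(3/7) = +0.654654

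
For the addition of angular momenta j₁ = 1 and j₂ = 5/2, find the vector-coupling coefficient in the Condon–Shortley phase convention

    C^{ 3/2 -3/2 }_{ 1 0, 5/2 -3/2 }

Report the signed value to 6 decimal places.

−√(4/15) ≈ -0.516398

j₁+j₂−J=2  J+j₁−j₂=0  J−j₁+j₂=3  j₁+j₂+J+1=6
(j₁±m₁, j₂±m₂, J±M) = (1,1,1,4,0,3)
P² = 48/5
sum k=1..1:
  [1] −1/6 = -1/6
S = -1/6
C² = P²·S² = 4/15 ; C = -0.516398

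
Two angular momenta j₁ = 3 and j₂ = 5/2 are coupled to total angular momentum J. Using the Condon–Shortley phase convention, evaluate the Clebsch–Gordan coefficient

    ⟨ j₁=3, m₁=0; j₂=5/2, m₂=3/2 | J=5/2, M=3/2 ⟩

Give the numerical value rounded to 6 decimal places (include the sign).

j₁+j₂−J=3  J+j₁−j₂=3  J−j₁+j₂=2  j₁+j₂+J+1=9
(j₁±m₁, j₂±m₂, J±M) = (3,3,4,1,4,1)
P² = 864/35
sum k=2..3:
  [2] +1/8 = 1/8
  [3] −1/36 = -1/36
S = 7/72
C² = P²·S² = 7/30 ; C = +0.483046

+0.483046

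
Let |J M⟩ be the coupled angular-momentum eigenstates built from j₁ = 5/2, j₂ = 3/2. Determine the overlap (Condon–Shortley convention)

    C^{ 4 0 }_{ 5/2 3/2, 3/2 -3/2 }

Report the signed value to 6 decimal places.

triangle: 0!·5!·3!/9! = 720/362880
(j±m)!: 4!·1!·0!·3!·4!·4! = 82944
prefactor² = (2J+1)·Δ·N² = 10368/7
  k=0: +1/(0!·0!·1!·0!·4!·3!) = 1/144
Σ = 1/144  ⇒  CG² = 10368/7·1/144² = 1/14
CG = +√(1/14) = +0.267261

+√(1/14) = +0.267261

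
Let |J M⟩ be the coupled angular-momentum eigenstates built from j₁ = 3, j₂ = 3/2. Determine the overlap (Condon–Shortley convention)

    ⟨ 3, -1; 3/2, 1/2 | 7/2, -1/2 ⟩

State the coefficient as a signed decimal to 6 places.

√[8·1!5!2!/9! · 2!4!2!1!3!4!] = √(512/7)
  +(−1)^0/∏(0,1,4,2,1,0)! = 1/48  (running 1/48)
  +(−1)^1/∏(1,0,3,1,2,1)! = -1/12  (running -1/16)
⟨..|..⟩ = √(512/7)·(-1/16) = -0.534522

-0.534522  (= −√(2/7))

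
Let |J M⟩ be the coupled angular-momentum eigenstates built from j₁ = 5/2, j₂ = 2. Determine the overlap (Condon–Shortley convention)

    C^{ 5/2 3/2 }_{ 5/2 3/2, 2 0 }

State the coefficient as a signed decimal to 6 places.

j₁+j₂−J=2  J+j₁−j₂=3  J−j₁+j₂=2  j₁+j₂+J+1=8
(j₁±m₁, j₂±m₂, J±M) = (4,1,2,2,4,1)
P² = 288/35
sum k=0..1:
  [0] +1/8 = 1/8
  [1] −1/6 = -1/6
S = -1/24
C² = P²·S² = 1/70 ; C = -0.119523

−√(1/70) ≈ -0.119523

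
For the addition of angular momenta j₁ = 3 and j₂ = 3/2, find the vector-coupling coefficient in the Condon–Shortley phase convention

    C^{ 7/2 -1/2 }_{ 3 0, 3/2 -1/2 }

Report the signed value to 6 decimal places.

j₁+j₂−J=1  J+j₁−j₂=5  J−j₁+j₂=2  j₁+j₂+J+1=9
(j₁±m₁, j₂±m₂, J±M) = (3,3,1,2,3,4)
P² = 384/7
sum k=0..1:
  [0] +1/12 = 1/12
  [1] −1/24 = -1/24
S = 1/24
C² = P²·S² = 2/21 ; C = +0.308607

+0.308607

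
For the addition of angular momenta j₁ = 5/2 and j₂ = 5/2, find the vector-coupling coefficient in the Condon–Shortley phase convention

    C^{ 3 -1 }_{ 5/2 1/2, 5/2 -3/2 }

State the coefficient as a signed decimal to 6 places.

triangle: 2!·3!·3!/9! = 72/362880
(j±m)!: 3!·2!·1!·4!·2!·4! = 13824
prefactor² = (2J+1)·Δ·N² = 96/5
  k=0: +1/(0!·2!·2!·1!·1!·2!) = 1/8
  k=1: −1/(1!·1!·1!·0!·2!·3!) = -1/12
Σ = 1/24  ⇒  CG² = 96/5·1/24² = 1/30
CG = +√(1/30) = +0.182574

+0.182574  (= +√(1/30))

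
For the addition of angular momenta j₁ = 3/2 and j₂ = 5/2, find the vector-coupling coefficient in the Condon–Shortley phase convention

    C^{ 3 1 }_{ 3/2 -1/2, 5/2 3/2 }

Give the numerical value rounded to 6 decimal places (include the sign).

triangle: 1!×2!×4!/8! = 48/40320
(j±m)!: 1!×2!×4!×1!×4!×2! = 2304
prefactor² = (2J+1)×Δ×N² = 96/5
  k=0: +1/(0!×1!×2!×4!×0!×0!) = 1/48
  k=1: −1/(1!×0!×1!×3!×1!×1!) = -1/6
Σ = -7/48  ⇒  CG² = 96/5×(-7/48)² = 49/120
CG = −√(49/120) = -0.639010

-0.639010  (= −√(49/120))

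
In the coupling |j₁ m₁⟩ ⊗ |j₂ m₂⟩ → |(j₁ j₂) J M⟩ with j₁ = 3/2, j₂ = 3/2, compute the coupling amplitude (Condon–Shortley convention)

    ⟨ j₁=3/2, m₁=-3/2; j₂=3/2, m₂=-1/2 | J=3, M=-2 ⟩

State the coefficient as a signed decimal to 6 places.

+√(1/2) ≈ +0.707107

j₁+j₂−J=0  J+j₁−j₂=3  J−j₁+j₂=3  j₁+j₂+J+1=7
(j₁±m₁, j₂±m₂, J±M) = (0,3,1,2,1,5)
P² = 72
sum k=0..0:
  [0] +1/12 = 1/12
S = 1/12
C² = P²·S² = 1/2 ; C = +0.707107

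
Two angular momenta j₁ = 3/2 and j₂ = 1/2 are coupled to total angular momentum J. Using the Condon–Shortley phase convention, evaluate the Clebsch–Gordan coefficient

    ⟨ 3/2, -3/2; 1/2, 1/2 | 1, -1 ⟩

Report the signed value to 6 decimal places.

triangle: 1!×2!×0!/4! = 2/24
(j±m)!: 0!×3!×1!×0!×0!×2! = 12
prefactor² = (2J+1)×Δ×N² = 3
  k=1: −1/(1!×0!×2!×0!×0!×0!) = -1/2
Σ = -1/2  ⇒  CG² = 3×(-1/2)² = 3/4
CG = −√(3/4) = -0.866025

−√(3/4) = -0.866025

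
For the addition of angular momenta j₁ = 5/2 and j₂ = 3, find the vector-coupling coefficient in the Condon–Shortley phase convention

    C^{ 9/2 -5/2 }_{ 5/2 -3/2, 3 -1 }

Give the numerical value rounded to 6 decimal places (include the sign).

−√(10/99) = -0.317821

triangle: 1!×4!×5!/11! = 2880/39916800
(j±m)!: 1!×4!×2!×4!×2!×7! = 11612160
prefactor² = (2J+1)×Δ×N² = 92160/11
  k=0: +1/(0!×1!×4!×2!×0!×3!) = 1/288
  k=1: −1/(1!×0!×3!×1!×1!×4!) = -1/144
Σ = -1/288  ⇒  CG² = 92160/11×(-1/288)² = 10/99
CG = −√(10/99) = -0.317821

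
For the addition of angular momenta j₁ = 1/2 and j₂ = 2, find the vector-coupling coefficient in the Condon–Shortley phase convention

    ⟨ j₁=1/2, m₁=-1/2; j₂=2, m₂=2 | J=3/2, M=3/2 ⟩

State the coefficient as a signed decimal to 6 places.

−√(4/5) ≈ -0.894427

j₁+j₂−J=1  J+j₁−j₂=0  J−j₁+j₂=3  j₁+j₂+J+1=5
(j₁±m₁, j₂±m₂, J±M) = (0,1,4,0,3,0)
P² = 144/5
sum k=1..1:
  [1] −1/6 = -1/6
S = -1/6
C² = P²·S² = 4/5 ; C = -0.894427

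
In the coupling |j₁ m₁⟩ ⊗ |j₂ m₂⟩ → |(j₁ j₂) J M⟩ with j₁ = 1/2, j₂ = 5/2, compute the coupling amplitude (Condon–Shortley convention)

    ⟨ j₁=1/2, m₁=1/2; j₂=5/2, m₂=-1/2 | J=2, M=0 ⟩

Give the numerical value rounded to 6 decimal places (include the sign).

j₁+j₂−J=1  J+j₁−j₂=0  J−j₁+j₂=4  j₁+j₂+J+1=6
(j₁±m₁, j₂±m₂, J±M) = (1,0,2,3,2,2)
P² = 8
sum k=0..0:
  [0] +1/4 = 1/4
S = 1/4
C² = P²·S² = 1/2 ; C = +0.707107

+0.707107  (= +√(1/2))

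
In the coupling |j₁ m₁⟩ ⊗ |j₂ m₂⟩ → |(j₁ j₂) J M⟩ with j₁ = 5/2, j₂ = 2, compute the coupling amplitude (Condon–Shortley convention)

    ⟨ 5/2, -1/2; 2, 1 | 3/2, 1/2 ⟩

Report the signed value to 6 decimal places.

+0.487950

√[4·3!2!1!/7! · 2!3!3!1!2!1!] = √(48/35)
  +(−1)^2/∏(2,1,1,1,1,0)! = 1/2  (running 1/2)
  +(−1)^3/∏(3,0,0,0,2,1)! = -1/12  (running 5/12)
⟨..|..⟩ = √(48/35)·(5/12) = +0.487950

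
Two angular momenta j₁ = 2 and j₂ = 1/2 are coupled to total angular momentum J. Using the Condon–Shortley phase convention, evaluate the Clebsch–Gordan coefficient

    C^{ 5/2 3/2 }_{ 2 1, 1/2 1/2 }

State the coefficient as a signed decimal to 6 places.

+√(4/5) = +0.894427

triangle: 0!×4!×1!/6! = 24/720
(j±m)!: 3!×1!×1!×0!×4!×1! = 144
prefactor² = (2J+1)×Δ×N² = 144/5
  k=0: +1/(0!×0!×1!×1!×3!×0!) = 1/6
Σ = 1/6  ⇒  CG² = 144/5×1/6² = 4/5
CG = +√(4/5) = +0.894427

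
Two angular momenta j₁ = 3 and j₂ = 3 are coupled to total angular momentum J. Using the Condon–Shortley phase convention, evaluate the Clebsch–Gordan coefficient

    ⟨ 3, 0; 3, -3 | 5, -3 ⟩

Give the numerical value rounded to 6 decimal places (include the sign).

+0.577350

triangle: 1!*5!*5!/12! = 14400/479001600
(j±m)!: 3!*3!*0!*6!*2!*8! = 2090188800
prefactor² = (2J+1)*Δ*N² = 691200
  k=0: +1/(0!*1!*3!*0!*2!*5!) = 1/1440
Σ = 1/1440  ⇒  CG² = 691200*1/1440² = 1/3
CG = +√(1/3) = +0.577350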